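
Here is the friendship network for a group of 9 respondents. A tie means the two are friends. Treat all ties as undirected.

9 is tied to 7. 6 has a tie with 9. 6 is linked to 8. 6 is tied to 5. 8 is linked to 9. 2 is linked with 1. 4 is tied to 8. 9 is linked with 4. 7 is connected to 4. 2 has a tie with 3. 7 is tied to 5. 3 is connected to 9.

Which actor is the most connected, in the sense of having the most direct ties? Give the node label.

9

Degrees — 1:1, 2:2, 3:2, 4:3, 5:2, 6:3, 7:3, 8:3, 9:5.
The maximum is 5, attained only by 9.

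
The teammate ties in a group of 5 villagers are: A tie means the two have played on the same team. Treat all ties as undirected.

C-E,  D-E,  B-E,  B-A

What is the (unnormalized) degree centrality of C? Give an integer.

1

C is directly tied to E. That is 1 neighbor, so the degree of C is 1.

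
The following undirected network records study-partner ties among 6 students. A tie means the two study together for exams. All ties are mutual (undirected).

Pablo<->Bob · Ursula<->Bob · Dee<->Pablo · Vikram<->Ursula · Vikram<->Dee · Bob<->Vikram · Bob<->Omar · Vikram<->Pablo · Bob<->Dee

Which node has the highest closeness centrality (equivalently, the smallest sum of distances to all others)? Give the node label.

Bob

Farness (sum of distances to all others) for each node — Bob:5, Dee:7, Omar:9, Pablo:7, Ursula:8, Vikram:6.
The smallest farness is 5, for Bob, so Bob has the highest closeness.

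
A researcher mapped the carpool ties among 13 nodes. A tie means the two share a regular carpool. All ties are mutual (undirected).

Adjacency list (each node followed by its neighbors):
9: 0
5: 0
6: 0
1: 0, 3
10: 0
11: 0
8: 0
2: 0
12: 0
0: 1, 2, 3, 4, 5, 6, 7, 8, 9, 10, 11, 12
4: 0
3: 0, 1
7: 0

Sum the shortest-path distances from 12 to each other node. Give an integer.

Distances from 12: 0:1, 1:2, 2:2, 3:2, 4:2, 5:2, 6:2, 7:2, 8:2, 9:2, 10:2, 11:2.
Sum = 1 + 2 + 2 + 2 + 2 + 2 + 2 + 2 + 2 + 2 + 2 + 2 = 23.

23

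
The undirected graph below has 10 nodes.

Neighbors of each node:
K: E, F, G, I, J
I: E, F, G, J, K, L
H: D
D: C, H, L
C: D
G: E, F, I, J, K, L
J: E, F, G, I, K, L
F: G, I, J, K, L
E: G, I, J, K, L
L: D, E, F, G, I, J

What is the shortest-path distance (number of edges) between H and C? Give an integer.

One shortest route is H – D – C, which uses 2 edges, and H and C are not directly tied, so nothing shorter exists. So d(H,C) = 2.

2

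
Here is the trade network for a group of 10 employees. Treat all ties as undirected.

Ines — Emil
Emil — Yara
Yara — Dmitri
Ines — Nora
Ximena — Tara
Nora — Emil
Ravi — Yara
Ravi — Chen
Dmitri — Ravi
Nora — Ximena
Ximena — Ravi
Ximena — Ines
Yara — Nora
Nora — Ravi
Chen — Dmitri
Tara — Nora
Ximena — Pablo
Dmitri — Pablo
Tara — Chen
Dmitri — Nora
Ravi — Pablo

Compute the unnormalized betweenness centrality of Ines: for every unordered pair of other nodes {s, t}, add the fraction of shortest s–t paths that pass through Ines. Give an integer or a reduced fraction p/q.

2/3

Pairs whose geodesics pass through Ines — Ximena–Emil: 1/2; Pablo–Emil: 1/6.
All other pairs contribute 0.
Summing the contributions gives betweenness(Ines) = 2/3.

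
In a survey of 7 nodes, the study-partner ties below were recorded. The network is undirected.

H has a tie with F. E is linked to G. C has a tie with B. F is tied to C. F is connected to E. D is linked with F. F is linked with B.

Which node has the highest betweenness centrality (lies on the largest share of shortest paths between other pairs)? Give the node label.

Unnormalized betweenness of each node: B:0, C:0, D:0, E:5, F:13, G:0, H:0.
F has the largest value, 13, making it the main broker — the node through which the most shortest paths run.

F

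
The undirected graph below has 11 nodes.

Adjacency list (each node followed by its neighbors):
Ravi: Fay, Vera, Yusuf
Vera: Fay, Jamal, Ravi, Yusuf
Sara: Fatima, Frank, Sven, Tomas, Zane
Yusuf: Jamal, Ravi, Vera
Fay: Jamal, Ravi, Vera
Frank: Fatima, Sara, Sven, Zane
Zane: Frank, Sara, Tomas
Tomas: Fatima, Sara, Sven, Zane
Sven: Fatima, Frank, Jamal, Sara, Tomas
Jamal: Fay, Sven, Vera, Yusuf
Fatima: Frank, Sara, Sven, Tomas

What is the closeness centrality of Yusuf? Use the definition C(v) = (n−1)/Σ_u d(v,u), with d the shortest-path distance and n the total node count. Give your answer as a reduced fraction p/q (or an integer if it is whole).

Distances from Yusuf: Fatima:3, Fay:2, Frank:3, Jamal:1, Ravi:1, Sara:3, Sven:2, Tomas:3, Vera:1, Zane:4. Sum = 23.
n = 11, so closeness = 10/23.

10/23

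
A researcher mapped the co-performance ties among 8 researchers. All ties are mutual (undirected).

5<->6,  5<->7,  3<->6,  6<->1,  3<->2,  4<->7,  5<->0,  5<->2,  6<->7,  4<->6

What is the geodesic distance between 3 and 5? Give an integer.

One shortest route is 3 – 6 – 5, which uses 2 edges, and 3 and 5 are not directly tied, so nothing shorter exists. So d(3,5) = 2.

2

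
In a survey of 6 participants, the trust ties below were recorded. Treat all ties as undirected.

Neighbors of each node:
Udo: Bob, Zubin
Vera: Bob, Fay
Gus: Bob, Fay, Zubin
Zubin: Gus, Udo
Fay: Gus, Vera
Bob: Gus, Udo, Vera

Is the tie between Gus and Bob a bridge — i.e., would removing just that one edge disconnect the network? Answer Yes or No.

Even without that edge, Gus still reaches Bob via Gus – Fay – Vera – Bob, so the network stays connected. Not a bridge.

No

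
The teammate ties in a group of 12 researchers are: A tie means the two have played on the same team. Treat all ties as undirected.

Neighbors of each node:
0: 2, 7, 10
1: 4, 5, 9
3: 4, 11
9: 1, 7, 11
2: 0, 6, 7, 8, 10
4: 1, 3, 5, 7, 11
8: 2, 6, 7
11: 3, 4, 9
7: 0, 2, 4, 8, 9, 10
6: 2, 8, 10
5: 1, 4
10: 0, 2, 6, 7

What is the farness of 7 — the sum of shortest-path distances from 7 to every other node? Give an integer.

16

Distances from 7: 0:1, 1:2, 2:1, 3:2, 4:1, 5:2, 6:2, 8:1, 9:1, 10:1, 11:2.
Sum = 1 + 2 + 1 + 2 + 1 + 2 + 2 + 1 + 1 + 1 + 2 = 16.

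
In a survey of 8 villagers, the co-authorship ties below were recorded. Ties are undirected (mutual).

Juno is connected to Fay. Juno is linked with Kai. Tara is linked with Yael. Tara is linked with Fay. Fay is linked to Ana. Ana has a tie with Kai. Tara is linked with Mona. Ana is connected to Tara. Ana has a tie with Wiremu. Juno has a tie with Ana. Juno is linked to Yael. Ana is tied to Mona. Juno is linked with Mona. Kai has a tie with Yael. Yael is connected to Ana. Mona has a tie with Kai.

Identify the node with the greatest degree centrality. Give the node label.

Ana

Degrees — Ana:7, Fay:3, Juno:5, Kai:4, Mona:4, Tara:4, Wiremu:1, Yael:4.
The maximum is 7, attained only by Ana.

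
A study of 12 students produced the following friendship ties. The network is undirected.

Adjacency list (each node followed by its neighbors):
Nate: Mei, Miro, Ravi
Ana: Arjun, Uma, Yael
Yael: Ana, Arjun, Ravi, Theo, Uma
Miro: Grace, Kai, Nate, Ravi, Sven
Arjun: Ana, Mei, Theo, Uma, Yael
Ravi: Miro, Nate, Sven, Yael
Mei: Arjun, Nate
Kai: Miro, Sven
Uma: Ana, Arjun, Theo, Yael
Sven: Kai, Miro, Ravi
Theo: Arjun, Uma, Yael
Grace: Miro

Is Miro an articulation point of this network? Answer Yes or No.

Removing Miro leaves {Ana, Arjun, Kai, Mei, Nate, Ravi, Sven, Theo, Uma, and Yael} with no path to {Grace}, so the network splits into 2 components. Miro is a cut vertex.

Yes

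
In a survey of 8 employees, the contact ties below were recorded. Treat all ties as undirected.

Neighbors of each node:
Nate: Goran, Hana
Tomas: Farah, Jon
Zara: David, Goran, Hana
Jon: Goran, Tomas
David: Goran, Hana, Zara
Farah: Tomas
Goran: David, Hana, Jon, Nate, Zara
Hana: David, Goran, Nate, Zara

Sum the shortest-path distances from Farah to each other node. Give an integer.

Distances from Farah: David:4, Goran:3, Hana:4, Jon:2, Nate:4, Tomas:1, Zara:4.
Sum = 4 + 3 + 4 + 2 + 4 + 1 + 4 = 22.

22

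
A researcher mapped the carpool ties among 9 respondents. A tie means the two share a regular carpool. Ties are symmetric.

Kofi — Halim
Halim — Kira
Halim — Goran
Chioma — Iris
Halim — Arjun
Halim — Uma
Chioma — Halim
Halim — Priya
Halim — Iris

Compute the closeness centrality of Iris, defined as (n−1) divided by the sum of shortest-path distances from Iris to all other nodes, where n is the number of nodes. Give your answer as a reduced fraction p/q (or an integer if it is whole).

4/7

Distances from Iris: Arjun:2, Chioma:1, Goran:2, Halim:1, Kira:2, Kofi:2, Priya:2, Uma:2. Sum = 14.
n = 9, so closeness = 8/14 = 4/7.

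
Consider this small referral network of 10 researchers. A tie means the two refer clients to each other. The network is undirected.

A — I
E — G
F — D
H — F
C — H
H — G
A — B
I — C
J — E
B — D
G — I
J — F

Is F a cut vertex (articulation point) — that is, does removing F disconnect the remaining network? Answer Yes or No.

Even without F, every remaining node can still reach every other (the residual graph is connected), so F is not a cut vertex.

No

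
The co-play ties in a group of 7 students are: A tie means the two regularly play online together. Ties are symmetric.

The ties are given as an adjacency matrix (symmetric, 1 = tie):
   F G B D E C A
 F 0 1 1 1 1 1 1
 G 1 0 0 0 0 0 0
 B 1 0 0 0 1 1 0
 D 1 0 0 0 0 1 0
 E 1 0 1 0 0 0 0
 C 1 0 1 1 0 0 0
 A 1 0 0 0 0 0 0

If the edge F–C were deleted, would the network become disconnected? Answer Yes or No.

No

Even without that edge, F still reaches C via F – B – C, so the network stays connected. Not a bridge.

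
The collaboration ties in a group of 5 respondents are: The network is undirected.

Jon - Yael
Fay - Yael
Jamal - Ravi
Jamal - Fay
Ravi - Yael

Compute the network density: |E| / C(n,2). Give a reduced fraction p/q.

1/2

There are 5 edges and 5 nodes, so the maximum possible is C(5,2) = 10.
Density = 5/10 = 1/2.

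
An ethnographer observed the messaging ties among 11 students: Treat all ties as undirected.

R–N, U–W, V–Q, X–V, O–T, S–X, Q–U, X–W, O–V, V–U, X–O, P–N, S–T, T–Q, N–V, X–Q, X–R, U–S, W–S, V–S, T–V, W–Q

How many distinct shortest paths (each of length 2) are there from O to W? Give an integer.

The shortest distance is 2, and the only length-2 path is O–X–W. So there is exactly 1 shortest path.

1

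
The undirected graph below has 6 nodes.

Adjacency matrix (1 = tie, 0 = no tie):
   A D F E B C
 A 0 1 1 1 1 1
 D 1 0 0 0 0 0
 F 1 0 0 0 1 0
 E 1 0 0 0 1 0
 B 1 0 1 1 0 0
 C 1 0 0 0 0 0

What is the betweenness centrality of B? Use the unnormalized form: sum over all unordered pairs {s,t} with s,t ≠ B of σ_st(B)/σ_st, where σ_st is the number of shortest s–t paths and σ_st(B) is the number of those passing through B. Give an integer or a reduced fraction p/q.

1/2

Pairs whose geodesics pass through B — F–E: 1/2.
All other pairs contribute 0.
Summing the contributions gives betweenness(B) = 1/2.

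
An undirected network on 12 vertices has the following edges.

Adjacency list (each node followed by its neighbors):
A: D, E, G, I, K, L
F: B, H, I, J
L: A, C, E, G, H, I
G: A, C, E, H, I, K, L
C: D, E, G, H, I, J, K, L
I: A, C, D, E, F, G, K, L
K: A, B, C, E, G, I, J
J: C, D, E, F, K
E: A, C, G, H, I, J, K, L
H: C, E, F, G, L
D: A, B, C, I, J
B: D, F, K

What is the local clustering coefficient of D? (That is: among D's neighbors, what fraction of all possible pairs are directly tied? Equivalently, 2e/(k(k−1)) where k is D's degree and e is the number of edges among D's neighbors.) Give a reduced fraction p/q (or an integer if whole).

3/10

D's neighbors: A, B, C, I, and J (k = 5).
Possible neighbor pairs: C(5,2) = 10. Edges among them: A–I, C–I, C–J → e = 3.
Clustering(D) = 3/10.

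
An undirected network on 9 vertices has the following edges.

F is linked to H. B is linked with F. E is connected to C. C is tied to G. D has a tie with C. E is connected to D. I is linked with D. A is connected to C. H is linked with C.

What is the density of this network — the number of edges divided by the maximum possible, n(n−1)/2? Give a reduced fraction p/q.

There are 9 edges and 9 nodes, so the maximum possible is C(9,2) = 36.
Density = 9/36 = 1/4.

1/4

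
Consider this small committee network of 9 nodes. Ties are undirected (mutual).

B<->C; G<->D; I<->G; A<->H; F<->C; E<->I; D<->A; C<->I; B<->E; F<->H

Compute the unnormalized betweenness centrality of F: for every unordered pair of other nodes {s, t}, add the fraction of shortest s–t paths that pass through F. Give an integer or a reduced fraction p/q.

Pairs whose geodesics pass through F — I–H: 1; E–H: 2/2; B–H: 1; B–A: 1; C–H: 1; C–A: 1.
All other pairs contribute 0.
Summing the contributions gives betweenness(F) = 6.

6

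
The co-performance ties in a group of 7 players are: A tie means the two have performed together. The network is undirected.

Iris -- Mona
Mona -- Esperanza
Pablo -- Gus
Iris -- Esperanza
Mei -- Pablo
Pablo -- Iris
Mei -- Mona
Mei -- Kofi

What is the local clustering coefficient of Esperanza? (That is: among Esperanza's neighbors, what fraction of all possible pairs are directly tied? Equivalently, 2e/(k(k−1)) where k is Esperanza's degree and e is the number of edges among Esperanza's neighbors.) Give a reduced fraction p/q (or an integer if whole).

1

Esperanza's neighbors: Iris and Mona (k = 2).
Possible neighbor pairs: C(2,2) = 1. Edges among them: Iris–Mona → e = 1.
Clustering(Esperanza) = 1/1.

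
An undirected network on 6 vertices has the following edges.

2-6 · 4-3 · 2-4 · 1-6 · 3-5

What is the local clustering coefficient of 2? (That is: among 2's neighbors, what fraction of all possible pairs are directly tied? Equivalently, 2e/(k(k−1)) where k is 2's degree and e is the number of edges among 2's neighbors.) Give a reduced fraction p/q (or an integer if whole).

0

2's neighbors: 4 and 6 (k = 2).
Possible neighbor pairs: C(2,2) = 1. Edges among them: none → e = 0.
Clustering(2) = 0/1.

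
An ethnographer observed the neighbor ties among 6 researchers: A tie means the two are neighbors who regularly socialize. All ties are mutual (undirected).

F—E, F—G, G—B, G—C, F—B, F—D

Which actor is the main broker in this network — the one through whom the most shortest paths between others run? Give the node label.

Unnormalized betweenness of each node: B:0, C:0, D:0, E:0, F:7, G:4.
F has the largest value, 7, making it the main broker — the node through which the most shortest paths run.

F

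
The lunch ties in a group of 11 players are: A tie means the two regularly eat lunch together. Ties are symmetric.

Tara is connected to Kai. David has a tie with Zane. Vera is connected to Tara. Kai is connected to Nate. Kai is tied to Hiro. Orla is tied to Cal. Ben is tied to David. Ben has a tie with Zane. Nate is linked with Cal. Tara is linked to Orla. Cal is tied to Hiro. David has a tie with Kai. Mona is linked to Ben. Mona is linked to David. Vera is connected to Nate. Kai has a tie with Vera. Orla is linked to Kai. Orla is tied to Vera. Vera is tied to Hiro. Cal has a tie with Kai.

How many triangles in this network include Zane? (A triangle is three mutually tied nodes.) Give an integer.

Zane's neighbors: Ben and David.
Neighbor pairs that are themselves tied: Zane–Ben–David. Each forms one triangle with Zane, for 1 in total.

1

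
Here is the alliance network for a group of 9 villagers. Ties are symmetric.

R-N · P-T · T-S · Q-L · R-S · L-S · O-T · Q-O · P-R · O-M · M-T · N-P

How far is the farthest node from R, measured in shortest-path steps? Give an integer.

3

Distances from R: L:2, M:3, N:1, O:3, P:1, Q:3, S:1, T:2.
The largest is 3 (to M, O, and Q), so the eccentricity of R is 3.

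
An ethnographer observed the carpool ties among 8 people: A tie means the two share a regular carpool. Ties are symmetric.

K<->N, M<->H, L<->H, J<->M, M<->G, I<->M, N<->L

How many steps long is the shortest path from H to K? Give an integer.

3

One shortest route is H – L – N – K, which uses 3 edges, and at distance 2 from H we only reach {G, I, J, N}, which does not include K. So d(H,K) = 3.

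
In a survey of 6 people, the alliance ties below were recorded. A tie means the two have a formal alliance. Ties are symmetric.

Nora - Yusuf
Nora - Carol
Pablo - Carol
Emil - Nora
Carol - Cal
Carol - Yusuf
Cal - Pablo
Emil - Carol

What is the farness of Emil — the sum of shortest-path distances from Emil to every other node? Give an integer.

8

Distances from Emil: Cal:2, Carol:1, Nora:1, Pablo:2, Yusuf:2.
Sum = 2 + 1 + 1 + 2 + 2 = 8.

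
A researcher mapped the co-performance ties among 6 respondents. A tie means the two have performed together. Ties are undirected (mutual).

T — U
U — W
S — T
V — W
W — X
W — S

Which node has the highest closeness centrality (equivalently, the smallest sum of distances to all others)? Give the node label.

Farness (sum of distances to all others) for each node — S:8, T:10, U:8, V:10, W:6, X:10.
The smallest farness is 6, for W, so W has the highest closeness.

W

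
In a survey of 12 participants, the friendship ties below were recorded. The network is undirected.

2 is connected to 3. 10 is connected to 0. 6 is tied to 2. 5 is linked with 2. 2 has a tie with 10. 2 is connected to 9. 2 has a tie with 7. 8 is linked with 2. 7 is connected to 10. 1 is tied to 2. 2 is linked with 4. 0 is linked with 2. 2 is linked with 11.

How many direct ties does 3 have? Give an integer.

1

3 is directly tied to 2. That is 1 neighbor, so the degree of 3 is 1.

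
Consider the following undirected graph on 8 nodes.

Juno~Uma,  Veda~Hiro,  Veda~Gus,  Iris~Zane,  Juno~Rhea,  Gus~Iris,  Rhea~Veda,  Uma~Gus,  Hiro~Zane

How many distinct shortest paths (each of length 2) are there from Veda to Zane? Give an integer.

The shortest distance is 2, and the only length-2 path is Veda–Hiro–Zane. So there is exactly 1 shortest path.

1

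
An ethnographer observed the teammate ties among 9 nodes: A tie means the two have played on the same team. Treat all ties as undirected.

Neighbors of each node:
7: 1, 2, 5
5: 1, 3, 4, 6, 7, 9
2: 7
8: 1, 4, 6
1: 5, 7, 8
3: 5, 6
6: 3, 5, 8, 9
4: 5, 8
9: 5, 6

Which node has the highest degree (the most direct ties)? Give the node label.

Degrees — 1:3, 2:1, 3:2, 4:2, 5:6, 6:4, 7:3, 8:3, 9:2.
The maximum is 6, attained only by 5.

5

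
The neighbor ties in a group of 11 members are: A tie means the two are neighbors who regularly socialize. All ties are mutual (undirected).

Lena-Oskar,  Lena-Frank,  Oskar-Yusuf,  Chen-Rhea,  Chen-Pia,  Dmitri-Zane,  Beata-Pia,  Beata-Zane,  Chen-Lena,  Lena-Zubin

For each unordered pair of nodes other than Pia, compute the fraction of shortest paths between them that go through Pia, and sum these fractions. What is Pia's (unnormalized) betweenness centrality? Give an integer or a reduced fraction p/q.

Pairs whose geodesics pass through Pia — Oskar–Beata: 1; Oskar–Dmitri: 1; Oskar–Zane: 1; Lena–Beata: 1; Lena–Dmitri: 1; Lena–Zane: 1; Beata–Chen: 1; Beata–Frank: 1; Beata–Zubin: 1; Beata–Rhea: 1; Beata–Yusuf: 1; Dmitri–Chen: 1; Dmitri–Frank: 1; Dmitri–Zubin: 1 … (+7 more pairs).
All other pairs contribute 0.
Summing the contributions gives betweenness(Pia) = 21.

21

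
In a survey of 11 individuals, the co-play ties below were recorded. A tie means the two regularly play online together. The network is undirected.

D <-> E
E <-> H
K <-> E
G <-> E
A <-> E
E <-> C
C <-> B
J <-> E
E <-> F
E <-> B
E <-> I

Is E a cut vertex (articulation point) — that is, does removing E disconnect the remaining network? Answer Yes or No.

Yes

Removing E leaves {B and C} with no path to {F}, so the network splits into 9 components. E is a cut vertex.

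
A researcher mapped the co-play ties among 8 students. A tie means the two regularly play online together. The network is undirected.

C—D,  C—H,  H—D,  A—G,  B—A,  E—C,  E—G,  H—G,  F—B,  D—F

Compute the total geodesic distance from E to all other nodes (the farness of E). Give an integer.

14

Distances from E: A:2, B:3, C:1, D:2, F:3, G:1, H:2.
Sum = 2 + 3 + 1 + 2 + 3 + 1 + 2 = 14.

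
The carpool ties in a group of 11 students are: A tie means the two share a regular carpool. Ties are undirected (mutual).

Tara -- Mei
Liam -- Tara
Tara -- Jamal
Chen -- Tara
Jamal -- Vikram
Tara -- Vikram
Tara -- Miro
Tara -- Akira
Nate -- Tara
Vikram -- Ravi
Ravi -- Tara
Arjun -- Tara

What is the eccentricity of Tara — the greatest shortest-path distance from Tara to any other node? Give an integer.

1

Distances from Tara: Akira:1, Arjun:1, Chen:1, Jamal:1, Liam:1, Mei:1, Miro:1, Nate:1, Ravi:1, Vikram:1.
The largest is 1 (to Jamal, Liam, Nate, Chen, Akira, Miro, Vikram, Ravi, Arjun, and Mei), so the eccentricity of Tara is 1.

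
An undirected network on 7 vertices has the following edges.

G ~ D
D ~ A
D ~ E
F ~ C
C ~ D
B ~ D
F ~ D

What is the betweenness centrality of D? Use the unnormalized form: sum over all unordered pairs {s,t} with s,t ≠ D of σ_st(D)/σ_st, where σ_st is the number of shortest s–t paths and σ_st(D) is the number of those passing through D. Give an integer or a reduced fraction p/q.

Pairs whose geodesics pass through D — G–E: 1; G–F: 1; G–A: 1; G–B: 1; G–C: 1; E–F: 1; E–A: 1; E–B: 1; E–C: 1; F–A: 1; F–B: 1; A–B: 1; A–C: 1; B–C: 1.
All other pairs contribute 0.
Summing the contributions gives betweenness(D) = 14.

14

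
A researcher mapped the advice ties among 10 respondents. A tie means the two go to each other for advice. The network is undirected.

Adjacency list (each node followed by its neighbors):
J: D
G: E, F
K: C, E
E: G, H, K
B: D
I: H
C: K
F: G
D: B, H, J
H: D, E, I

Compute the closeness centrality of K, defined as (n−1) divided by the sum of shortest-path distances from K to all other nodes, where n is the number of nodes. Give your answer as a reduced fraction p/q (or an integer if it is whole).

Distances from K: B:4, C:1, D:3, E:1, F:3, G:2, H:2, I:3, J:4. Sum = 23.
n = 10, so closeness = 9/23.

9/23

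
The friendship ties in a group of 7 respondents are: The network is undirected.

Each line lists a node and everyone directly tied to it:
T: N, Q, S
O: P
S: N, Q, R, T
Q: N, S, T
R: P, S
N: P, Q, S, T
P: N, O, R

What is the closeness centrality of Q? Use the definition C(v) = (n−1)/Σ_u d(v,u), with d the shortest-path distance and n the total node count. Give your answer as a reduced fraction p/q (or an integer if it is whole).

3/5

Distances from Q: N:1, O:3, P:2, R:2, S:1, T:1. Sum = 10.
n = 7, so closeness = 6/10 = 3/5.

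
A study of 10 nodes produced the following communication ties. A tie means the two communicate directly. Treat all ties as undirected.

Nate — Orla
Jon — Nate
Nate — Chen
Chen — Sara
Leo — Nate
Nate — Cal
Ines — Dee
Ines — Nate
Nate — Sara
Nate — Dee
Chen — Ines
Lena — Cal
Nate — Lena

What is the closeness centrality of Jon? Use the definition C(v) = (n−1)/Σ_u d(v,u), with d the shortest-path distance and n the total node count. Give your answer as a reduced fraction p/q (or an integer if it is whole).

Distances from Jon: Cal:2, Chen:2, Dee:2, Ines:2, Lena:2, Leo:2, Nate:1, Orla:2, Sara:2. Sum = 17.
n = 10, so closeness = 9/17.

9/17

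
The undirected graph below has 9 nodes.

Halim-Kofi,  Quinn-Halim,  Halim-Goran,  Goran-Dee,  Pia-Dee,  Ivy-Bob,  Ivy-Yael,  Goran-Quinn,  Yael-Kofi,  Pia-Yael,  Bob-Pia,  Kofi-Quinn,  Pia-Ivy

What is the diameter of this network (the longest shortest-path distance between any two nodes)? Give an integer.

4

Eccentricity of each node (its greatest distance to any other): Bob:4, Dee:3, Goran:3, Halim:4, Ivy:3, Kofi:3, Pia:3, Quinn:4, Yael:3.
The maximum eccentricity is 4, realized for instance by the pair Bob–Quinn via Bob – Pia – Dee – Goran – Quinn. So the diameter is 4.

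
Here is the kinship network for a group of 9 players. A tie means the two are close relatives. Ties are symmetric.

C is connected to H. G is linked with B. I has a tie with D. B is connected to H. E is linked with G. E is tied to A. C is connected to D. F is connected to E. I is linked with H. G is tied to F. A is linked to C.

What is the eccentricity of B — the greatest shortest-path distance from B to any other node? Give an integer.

3

Distances from B: A:3, C:2, D:3, E:2, F:2, G:1, H:1, I:2.
The largest is 3 (to A and D), so the eccentricity of B is 3.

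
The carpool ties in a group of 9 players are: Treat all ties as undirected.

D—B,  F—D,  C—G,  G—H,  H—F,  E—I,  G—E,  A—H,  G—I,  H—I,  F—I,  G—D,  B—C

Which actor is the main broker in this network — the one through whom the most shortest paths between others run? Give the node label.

G

Unnormalized betweenness of each node: A:0, B:3/4, C:2, D:29/6, E:0, F:5/2, G:47/4, H:91/12, I:31/12.
G has the largest value, 47/4, making it the main broker — the node through which the most shortest paths run.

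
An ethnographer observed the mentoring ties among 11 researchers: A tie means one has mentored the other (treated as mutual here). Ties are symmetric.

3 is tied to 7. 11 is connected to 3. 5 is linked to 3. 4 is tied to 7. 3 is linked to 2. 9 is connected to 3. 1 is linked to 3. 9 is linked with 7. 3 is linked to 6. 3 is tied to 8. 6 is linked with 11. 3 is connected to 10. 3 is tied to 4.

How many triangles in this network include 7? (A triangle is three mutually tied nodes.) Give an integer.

2

7's neighbors: 3, 4, and 9.
Neighbor pairs that are themselves tied: 7–3–4; 7–3–9. Each forms one triangle with 7, for 2 in total.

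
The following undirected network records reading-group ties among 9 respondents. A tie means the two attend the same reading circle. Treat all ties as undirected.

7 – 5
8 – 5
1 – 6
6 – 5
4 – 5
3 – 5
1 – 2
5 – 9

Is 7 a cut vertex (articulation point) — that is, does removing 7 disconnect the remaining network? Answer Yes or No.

Even without 7, every remaining node can still reach every other (the residual graph is connected), so 7 is not a cut vertex.

No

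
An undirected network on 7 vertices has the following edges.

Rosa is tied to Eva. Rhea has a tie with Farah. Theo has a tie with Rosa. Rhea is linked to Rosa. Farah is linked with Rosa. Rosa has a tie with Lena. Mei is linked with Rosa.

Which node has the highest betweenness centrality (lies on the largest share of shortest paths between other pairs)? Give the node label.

Unnormalized betweenness of each node: Eva:0, Farah:0, Lena:0, Mei:0, Rhea:0, Rosa:14, Theo:0.
Rosa has the largest value, 14, making it the main broker — the node through which the most shortest paths run.

Rosa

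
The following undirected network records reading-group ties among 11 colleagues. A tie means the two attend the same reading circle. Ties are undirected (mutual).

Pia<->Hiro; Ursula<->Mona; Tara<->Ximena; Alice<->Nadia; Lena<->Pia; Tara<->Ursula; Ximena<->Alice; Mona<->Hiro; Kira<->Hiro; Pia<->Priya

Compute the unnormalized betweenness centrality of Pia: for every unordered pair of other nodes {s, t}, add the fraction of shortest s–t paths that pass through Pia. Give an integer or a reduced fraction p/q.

17

Pairs whose geodesics pass through Pia — Mona–Priya: 1; Mona–Lena: 1; Kira–Priya: 1; Kira–Lena: 1; Alice–Priya: 1; Alice–Lena: 1; Tara–Priya: 1; Tara–Lena: 1; Hiro–Priya: 1; Hiro–Lena: 1; Ursula–Priya: 1; Ursula–Lena: 1; Nadia–Priya: 1; Nadia–Lena: 1 … (+3 more pairs).
All other pairs contribute 0.
Summing the contributions gives betweenness(Pia) = 17.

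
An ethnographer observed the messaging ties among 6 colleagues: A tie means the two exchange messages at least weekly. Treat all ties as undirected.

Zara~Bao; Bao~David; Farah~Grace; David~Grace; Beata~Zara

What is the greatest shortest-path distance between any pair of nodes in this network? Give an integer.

5

Eccentricity of each node (its greatest distance to any other): Bao:3, Beata:5, David:3, Farah:5, Grace:4, Zara:4.
The maximum eccentricity is 5, realized for instance by the pair Farah–Beata via Farah – Grace – David – Bao – Zara – Beata. So the diameter is 5.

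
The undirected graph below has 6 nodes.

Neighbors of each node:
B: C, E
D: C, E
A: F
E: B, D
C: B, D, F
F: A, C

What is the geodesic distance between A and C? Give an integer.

One shortest route is A – F – C, which uses 2 edges, and A and C are not directly tied, so nothing shorter exists. So d(A,C) = 2.

2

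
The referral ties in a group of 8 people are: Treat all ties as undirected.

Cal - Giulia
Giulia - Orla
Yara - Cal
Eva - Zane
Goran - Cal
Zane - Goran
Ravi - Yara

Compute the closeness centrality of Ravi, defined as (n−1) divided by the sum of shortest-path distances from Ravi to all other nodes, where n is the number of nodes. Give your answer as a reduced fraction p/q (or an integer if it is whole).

7/22

Distances from Ravi: Cal:2, Eva:5, Giulia:3, Goran:3, Orla:4, Yara:1, Zane:4. Sum = 22.
n = 8, so closeness = 7/22.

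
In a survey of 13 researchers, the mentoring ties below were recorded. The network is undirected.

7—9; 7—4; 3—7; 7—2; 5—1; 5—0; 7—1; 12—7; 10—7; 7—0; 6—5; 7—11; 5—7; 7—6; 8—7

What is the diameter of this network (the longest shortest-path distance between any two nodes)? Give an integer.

Eccentricity of each node (its greatest distance to any other): 0:2, 1:2, 2:2, 3:2, 4:2, 5:2, 6:2, 7:1, 8:2, 9:2, 10:2, 11:2, 12:2.
The maximum eccentricity is 2, realized for instance by the pair 12–10 via 12 – 7 – 10. So the diameter is 2.

2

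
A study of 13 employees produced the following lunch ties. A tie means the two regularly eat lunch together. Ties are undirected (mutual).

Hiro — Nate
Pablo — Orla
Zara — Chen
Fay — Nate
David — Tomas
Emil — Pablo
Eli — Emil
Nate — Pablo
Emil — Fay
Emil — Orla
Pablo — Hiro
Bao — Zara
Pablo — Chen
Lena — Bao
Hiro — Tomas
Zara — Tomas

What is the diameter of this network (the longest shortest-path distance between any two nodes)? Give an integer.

6

Eccentricity of each node (its greatest distance to any other): Bao:5, Chen:3, David:5, Eli:6, Emil:5, Fay:6, Hiro:4, Lena:6, Nate:5, Orla:5, Pablo:4, Tomas:4, Zara:4.
The maximum eccentricity is 6, realized for instance by the pair Eli–Lena via Eli – Emil – Pablo – Chen – Zara – Bao – Lena. So the diameter is 6.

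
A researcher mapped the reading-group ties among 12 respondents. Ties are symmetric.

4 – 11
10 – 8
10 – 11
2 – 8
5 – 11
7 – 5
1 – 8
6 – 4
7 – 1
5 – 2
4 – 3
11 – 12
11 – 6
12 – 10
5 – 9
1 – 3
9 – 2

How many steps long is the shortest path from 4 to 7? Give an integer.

One shortest route is 4 – 3 – 1 – 7, which uses 3 edges, and at distance 2 from 4 we only reach {1, 5, 10, 12}, which does not include 7. So d(4,7) = 3.

3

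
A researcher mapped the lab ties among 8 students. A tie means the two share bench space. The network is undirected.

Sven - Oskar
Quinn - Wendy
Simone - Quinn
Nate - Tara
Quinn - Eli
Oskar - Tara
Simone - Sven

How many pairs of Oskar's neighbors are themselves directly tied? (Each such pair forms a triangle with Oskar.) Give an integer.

Oskar's neighbors are Sven and Tara, but none of them are tied to each other, so no triangle contains Oskar.

0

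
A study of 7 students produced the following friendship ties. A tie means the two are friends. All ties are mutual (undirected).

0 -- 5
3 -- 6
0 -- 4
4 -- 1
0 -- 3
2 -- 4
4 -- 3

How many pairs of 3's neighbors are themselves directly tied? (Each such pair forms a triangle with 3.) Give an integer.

1

3's neighbors: 0, 4, and 6.
Neighbor pairs that are themselves tied: 3–0–4. Each forms one triangle with 3, for 1 in total.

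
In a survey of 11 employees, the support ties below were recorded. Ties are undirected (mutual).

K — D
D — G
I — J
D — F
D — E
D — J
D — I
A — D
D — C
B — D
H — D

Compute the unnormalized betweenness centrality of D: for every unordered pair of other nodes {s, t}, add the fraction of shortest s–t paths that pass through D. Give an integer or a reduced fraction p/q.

Pairs whose geodesics pass through D — I–C: 1; I–F: 1; I–B: 1; I–G: 1; I–E: 1; I–A: 1; I–K: 1; I–H: 1; C–F: 1; C–J: 1; C–B: 1; C–G: 1; C–E: 1; C–A: 1 … (+30 more pairs).
All other pairs contribute 0.
Summing the contributions gives betweenness(D) = 44.

44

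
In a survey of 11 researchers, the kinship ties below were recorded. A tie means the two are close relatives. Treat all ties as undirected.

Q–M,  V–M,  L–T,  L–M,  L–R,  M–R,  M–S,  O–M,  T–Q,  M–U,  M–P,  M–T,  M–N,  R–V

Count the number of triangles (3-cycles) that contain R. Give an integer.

2

R's neighbors: L, M, and V.
Neighbor pairs that are themselves tied: R–L–M; R–M–V. Each forms one triangle with R, for 2 in total.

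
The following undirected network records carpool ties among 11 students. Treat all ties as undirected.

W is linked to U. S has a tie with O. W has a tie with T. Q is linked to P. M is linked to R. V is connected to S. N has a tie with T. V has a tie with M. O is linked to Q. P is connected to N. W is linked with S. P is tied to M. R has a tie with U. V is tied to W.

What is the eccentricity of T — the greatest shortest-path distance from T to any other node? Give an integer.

Distances from T: M:3, N:1, O:3, P:2, Q:3, R:3, S:2, U:2, V:2, W:1.
The largest is 3 (to O, R, M, and Q), so the eccentricity of T is 3.

3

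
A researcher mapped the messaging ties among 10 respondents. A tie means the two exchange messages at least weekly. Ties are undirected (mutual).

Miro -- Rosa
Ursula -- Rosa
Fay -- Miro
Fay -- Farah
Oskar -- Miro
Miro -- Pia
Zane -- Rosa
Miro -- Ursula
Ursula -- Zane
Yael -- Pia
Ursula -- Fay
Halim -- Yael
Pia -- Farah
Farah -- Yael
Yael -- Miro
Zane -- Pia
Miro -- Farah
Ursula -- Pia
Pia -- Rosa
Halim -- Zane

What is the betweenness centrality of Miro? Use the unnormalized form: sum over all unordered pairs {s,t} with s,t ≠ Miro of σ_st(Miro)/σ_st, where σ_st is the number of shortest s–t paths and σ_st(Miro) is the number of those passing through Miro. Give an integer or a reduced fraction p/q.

23/2

Pairs whose geodesics pass through Miro — Rosa–Farah: 1/2; Rosa–Yael: 1/2; Rosa–Fay: 1/2; Rosa–Oskar: 1; Halim–Fay: 1/3; Halim–Oskar: 1; Farah–Ursula: 1/3; Farah–Oskar: 1; Zane–Oskar: 3/3; Yael–Ursula: 1/2; Yael–Fay: 1/2; Yael–Oskar: 1; Ursula–Oskar: 1; Pia–Fay: 1/3 … (+2 more pairs).
All other pairs contribute 0.
Summing the contributions gives betweenness(Miro) = 23/2.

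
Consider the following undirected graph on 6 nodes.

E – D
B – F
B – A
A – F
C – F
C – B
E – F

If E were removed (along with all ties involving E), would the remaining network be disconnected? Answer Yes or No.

Removing E leaves {A, B, C, and F} with no path to {D}, so the network splits into 2 components. E is a cut vertex.

Yes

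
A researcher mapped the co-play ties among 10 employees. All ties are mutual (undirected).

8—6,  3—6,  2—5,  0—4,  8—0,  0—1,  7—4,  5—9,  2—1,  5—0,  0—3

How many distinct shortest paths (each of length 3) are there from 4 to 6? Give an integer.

2

The shortest distance is 3. The length-3 paths are: 4–0–8–6; 4–0–3–6.
That gives 2 distinct shortest paths.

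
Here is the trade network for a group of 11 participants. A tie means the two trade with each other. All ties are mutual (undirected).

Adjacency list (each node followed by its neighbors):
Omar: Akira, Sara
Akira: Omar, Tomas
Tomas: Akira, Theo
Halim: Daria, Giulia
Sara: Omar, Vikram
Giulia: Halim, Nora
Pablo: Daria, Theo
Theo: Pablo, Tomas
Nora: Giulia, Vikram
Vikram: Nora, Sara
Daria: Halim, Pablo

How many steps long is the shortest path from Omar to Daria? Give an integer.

One shortest route is Omar – Akira – Tomas – Theo – Pablo – Daria, which uses 5 edges, and at distance 4 from Omar we only reach {Giulia, Pablo}, which does not include Daria. So d(Omar,Daria) = 5.

5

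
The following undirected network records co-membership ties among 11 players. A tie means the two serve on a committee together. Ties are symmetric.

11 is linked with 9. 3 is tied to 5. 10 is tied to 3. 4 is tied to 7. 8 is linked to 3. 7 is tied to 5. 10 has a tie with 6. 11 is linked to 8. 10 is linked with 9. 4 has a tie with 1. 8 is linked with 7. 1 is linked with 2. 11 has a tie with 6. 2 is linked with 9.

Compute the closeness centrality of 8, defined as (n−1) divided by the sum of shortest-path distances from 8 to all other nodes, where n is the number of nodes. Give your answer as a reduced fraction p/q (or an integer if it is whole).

Distances from 8: 1:3, 2:3, 3:1, 4:2, 5:2, 6:2, 7:1, 9:2, 10:2, 11:1. Sum = 19.
n = 11, so closeness = 10/19.

10/19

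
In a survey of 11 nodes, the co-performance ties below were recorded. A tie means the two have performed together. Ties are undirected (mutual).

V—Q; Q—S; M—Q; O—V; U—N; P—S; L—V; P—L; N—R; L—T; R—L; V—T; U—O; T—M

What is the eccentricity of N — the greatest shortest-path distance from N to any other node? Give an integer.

4

Distances from N: L:2, M:4, O:2, P:3, Q:4, R:1, S:4, T:3, U:1, V:3.
The largest is 4 (to S, M, and Q), so the eccentricity of N is 4.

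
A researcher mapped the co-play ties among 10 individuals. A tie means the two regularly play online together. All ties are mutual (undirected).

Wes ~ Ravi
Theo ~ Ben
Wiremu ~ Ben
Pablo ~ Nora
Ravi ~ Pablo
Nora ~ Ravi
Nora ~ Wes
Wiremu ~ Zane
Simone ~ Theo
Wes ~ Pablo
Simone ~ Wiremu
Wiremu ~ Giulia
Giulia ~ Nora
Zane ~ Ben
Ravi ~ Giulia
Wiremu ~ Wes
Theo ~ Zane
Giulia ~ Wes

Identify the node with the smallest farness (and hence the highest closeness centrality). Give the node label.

Wiremu

Farness (sum of distances to all others) for each node — Ben:18, Giulia:15, Nora:19, Pablo:20, Ravi:19, Simone:19, Theo:23, Wes:14, Wiremu:13, Zane:18.
The smallest farness is 13, for Wiremu, so Wiremu has the highest closeness.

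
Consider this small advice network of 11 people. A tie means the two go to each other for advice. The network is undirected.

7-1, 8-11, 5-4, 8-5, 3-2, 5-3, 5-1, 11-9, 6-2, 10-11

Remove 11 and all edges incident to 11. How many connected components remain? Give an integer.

3

Without 11, the remaining ties split the others into: {1, 2, 3, 4, 5, 6, 7, 8}; {10}; {9}.
That's 3 separate components.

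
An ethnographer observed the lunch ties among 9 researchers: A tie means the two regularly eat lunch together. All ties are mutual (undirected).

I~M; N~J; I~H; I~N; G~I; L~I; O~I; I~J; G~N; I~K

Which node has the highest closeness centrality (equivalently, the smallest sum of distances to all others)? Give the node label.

Farness (sum of distances to all others) for each node — G:14, H:15, I:8, J:14, K:15, L:15, M:15, N:13, O:15.
The smallest farness is 8, for I, so I has the highest closeness.

I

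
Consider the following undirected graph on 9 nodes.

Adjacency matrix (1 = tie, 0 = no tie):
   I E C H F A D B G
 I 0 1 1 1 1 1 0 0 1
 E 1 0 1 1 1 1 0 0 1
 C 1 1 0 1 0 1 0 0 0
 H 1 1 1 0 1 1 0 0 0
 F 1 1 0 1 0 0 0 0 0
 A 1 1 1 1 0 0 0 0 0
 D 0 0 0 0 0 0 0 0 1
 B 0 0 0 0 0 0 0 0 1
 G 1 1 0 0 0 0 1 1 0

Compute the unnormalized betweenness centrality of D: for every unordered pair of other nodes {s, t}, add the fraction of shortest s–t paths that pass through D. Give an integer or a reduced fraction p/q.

0

No shortest path between any pair of other nodes passes through D.
Summing the contributions gives betweenness(D) = 0.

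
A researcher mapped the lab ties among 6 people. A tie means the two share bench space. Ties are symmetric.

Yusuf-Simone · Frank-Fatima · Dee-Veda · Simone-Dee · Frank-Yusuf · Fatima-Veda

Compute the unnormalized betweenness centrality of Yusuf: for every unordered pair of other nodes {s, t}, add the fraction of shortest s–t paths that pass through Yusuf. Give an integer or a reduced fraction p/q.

2

Pairs whose geodesics pass through Yusuf — Fatima–Simone: 1/2; Frank–Simone: 1; Frank–Dee: 1/2.
All other pairs contribute 0.
Summing the contributions gives betweenness(Yusuf) = 2.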